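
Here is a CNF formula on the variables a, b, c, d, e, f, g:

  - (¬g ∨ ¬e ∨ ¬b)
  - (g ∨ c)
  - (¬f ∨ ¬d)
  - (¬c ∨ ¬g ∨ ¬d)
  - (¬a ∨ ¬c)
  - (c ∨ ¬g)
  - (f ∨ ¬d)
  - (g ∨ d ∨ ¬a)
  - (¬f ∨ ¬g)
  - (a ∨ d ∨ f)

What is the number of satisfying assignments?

4

Satisfying assignments:
  a=F b=F c=T d=F e=F f=T g=F
  a=F b=F c=T d=F e=T f=T g=F
  a=F b=T c=T d=F e=F f=T g=F
  a=F b=T c=T d=F e=T f=T g=F
That's 4 in total.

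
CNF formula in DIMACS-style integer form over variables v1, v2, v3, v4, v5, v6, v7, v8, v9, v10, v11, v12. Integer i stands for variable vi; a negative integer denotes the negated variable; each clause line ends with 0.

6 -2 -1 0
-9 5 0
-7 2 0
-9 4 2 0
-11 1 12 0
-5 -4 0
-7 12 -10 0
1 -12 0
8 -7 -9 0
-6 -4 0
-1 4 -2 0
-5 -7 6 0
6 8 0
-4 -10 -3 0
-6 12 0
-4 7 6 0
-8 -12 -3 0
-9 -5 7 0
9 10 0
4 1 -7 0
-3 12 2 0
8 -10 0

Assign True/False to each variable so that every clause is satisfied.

v1 = 1, v2 = 0, v3 = 0, v4 = 0, v5 = 0, v6 = 1, v7 = 0, v8 = 1, v9 = 0, v10 = 1, v11 = 0, v12 = 1

Check each clause:
  1. (!v1 || !v2 || v6) — !v2 is true.
  2. (!v9 || v5) — !v9 is true.
  3. (v2 || !v7) — !v7 is true.
  4. (v2 || !v9 || v4) — !v9 is true.
  5. (!v11 || v1 || v12) — v1 is true.
  6. (!v5 || !v4) — !v5 is true.
  7. (v12 || !v10 || !v7) — !v7 is true.
  8. (v1 || !v12) — v1 is true.
  9. (!v9 || v8 || !v7) — v8 is true.
  10. (!v4 || !v6) — !v4 is true.
  11. (!v1 || v4 || !v2) — !v2 is true.
  12. (v6 || !v7 || !v5) — !v7 is true.
  13. (v8 || v6) — v8 is true.
  14. (!v3 || !v10 || !v4) — !v4 is true.
  15. (!v6 || v12) — v12 is true.
  16. (v6 || !v4 || v7) — !v4 is true.
  17. (!v3 || !v12 || !v8) — !v3 is true.
  18. (v7 || !v5 || !v9) — !v5 is true.
  19. (v9 || v10) — v10 is true.
  20. (v1 || v4 || !v7) — v1 is true.
  21. (!v3 || v2 || v12) — v12 is true.
  22. (!v10 || v8) — v8 is true.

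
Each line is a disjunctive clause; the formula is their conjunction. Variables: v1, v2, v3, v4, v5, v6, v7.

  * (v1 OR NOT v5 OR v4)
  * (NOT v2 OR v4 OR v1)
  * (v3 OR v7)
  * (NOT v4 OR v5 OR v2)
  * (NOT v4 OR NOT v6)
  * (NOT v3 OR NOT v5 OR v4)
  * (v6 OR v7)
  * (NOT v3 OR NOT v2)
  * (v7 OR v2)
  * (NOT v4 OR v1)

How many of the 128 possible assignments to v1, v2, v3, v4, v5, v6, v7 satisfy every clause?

Case analysis on v4 and v2:
  v4=1, v2=1: remaining (v1,v3,v5,v6,v7) ∈ {(1,0,0,0,1); (1,0,1,0,1)} — 2.
  v4=1, v2=0: remaining (v1,v3,v5,v6,v7) ∈ {(1,0,1,0,1); (1,1,1,0,1)} — 2.
  v4=0, v2=1: remaining (v1,v3,v5,v6,v7) ∈ {(1,0,0,0,1); (1,0,0,1,1); (1,0,1,0,1); (1,0,1,1,1)} — 4.
  v4=0, v2=0: v6 free; 5 ways for (v1,v3,v5,v7) × 2^1 = 10.
Total: 2 + 2 + 4 + 10 = 18.

18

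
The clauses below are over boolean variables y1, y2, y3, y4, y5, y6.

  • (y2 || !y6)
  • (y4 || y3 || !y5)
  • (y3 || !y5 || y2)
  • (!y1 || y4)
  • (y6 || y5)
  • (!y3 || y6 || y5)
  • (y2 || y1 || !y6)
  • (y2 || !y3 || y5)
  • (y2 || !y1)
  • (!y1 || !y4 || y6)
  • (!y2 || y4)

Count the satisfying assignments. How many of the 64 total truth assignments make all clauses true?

12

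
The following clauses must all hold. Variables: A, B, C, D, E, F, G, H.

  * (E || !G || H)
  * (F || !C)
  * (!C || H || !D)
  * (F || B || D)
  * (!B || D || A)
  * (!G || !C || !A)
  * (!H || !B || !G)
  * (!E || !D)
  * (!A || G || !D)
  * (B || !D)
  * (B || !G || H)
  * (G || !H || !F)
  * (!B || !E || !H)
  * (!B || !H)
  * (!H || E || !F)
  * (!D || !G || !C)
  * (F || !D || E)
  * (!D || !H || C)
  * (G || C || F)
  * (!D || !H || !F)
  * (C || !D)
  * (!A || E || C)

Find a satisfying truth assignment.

A = T, B = T, C = T, D = F, E = T, F = T, G = F, H = F

Try A = True.
The remaining clauses are satisfied by B = True, C = True, D = False, E = True, F = True, G = False, H = False.
Every clause has at least one true literal under this assignment.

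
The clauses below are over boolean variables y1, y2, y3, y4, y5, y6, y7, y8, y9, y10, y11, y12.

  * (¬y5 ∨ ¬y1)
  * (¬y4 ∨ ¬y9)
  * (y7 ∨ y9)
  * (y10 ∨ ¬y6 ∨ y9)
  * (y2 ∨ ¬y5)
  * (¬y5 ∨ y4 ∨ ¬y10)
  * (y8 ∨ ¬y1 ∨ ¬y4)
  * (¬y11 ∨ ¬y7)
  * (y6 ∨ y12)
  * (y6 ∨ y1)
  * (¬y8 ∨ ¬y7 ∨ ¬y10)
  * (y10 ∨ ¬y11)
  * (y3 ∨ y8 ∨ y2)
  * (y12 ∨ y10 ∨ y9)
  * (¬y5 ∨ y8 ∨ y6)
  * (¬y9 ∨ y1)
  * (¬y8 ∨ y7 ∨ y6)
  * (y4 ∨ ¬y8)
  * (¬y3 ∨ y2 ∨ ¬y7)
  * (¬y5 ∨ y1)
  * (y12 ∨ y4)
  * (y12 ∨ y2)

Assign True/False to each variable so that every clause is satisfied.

Pure literal: y2 appears only positively; assign y2 = True.
Pure literal: y5 appears only negated; assign y5 = False.
Try y1 = True.
For the remaining variables, y3 = True, y4 = False, y6 = False, y7 = False, y8 = False, y9 = True, y10 = True, y11 = True, y12 = True works.

y1=1  y2=1  y3=1  y4=0  y5=0  y6=0  y7=0  y8=0  y9=1  y10=1  y11=1  y12=1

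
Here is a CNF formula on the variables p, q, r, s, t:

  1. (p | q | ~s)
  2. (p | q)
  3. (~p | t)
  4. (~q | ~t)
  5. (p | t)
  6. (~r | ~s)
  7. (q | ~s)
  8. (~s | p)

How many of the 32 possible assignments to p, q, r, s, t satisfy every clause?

2

Satisfying assignments:
  p=T q=F r=F s=F t=T
  p=T q=F r=T s=F t=T
Count: 2.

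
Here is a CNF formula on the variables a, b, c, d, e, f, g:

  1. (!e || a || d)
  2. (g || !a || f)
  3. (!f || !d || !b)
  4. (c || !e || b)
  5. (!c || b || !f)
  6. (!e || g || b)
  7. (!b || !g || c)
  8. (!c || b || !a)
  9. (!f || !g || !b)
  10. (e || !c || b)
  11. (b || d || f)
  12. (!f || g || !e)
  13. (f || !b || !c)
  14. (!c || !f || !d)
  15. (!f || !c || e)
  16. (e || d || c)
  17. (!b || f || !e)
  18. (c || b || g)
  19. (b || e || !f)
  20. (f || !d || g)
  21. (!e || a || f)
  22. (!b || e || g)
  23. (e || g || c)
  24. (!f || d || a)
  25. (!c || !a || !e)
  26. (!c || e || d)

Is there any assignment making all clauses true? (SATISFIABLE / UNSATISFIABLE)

Try a = True.
Branch on b: take b = False.
  then c is forced to False.
  then e is forced to False.
  then d is forced to True.
  then g is forced to True.
  then f is forced to False.
Every clause has at least one true literal under this assignment.
So a=T  b=F  c=F  d=T  e=F  f=F  g=T is a satisfying assignment.

SATISFIABLE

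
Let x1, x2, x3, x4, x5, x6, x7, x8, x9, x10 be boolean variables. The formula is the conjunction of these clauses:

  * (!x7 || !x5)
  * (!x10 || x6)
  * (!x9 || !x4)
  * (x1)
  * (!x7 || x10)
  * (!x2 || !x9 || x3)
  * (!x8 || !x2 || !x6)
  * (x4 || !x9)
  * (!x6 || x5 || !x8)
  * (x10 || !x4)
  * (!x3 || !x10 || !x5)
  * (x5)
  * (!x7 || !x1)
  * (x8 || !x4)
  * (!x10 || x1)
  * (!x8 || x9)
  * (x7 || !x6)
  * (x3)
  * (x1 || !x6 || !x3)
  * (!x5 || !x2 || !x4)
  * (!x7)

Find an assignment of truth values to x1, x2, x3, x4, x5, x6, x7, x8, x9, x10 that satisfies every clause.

x1=T, x2=T, x3=T, x4=F, x5=T, x6=F, x7=F, x8=F, x9=F, x10=F

Check each clause:
  1. (!x5 || !x7) — !x7 is true.
  2. (!x10 || x6) — !x10 is true.
  3. (!x4 || !x9) — !x4 is true.
  4. (x1) — x1 is true.
  5. (!x7 || x10) — !x7 is true.
  6. (!x2 || !x9 || x3) — x3 is true.
  7. (!x6 || !x2 || !x8) — !x8 is true.
  8. (!x9 || x4) — !x9 is true.
  9. (!x6 || x5 || !x8) — !x8 is true.
  10. (!x4 || x10) — !x4 is true.
  11. (!x10 || !x3 || !x5) — !x10 is true.
  12. (x5) — x5 is true.
  13. (!x1 || !x7) — !x7 is true.
  14. (!x4 || x8) — !x4 is true.
  15. (x1 || !x10) — x1 is true.
  16. (!x8 || x9) — !x8 is true.
  17. (!x6 || x7) — !x6 is true.
  18. (x3) — x3 is true.
  19. (!x6 || !x3 || x1) — x1 is true.
  20. (!x5 || !x4 || !x2) — !x4 is true.
  21. (!x7) — !x7 is true.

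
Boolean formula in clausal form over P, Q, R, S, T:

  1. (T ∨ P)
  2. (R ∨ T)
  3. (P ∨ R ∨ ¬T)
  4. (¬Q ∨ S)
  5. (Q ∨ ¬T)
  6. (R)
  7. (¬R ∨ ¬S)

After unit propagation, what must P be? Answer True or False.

True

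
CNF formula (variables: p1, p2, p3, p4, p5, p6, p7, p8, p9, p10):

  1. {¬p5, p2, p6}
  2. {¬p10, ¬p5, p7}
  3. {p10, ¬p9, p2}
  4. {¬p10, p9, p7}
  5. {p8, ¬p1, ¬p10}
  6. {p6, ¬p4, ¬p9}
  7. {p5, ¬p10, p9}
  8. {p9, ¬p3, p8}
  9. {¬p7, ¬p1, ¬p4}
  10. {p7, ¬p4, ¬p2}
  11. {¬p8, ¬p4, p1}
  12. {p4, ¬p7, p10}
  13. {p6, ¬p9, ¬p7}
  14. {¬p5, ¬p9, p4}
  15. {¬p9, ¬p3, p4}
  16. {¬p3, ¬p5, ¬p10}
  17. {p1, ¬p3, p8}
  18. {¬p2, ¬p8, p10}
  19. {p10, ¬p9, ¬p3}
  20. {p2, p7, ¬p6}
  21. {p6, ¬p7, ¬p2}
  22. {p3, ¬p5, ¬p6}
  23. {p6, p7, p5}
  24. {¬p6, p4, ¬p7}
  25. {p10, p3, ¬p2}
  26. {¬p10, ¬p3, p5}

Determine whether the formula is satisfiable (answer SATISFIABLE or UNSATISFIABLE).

SATISFIABLE

Branch on p1: take p1 = False.
Set p2 = True and propagate.
The remaining clauses are satisfied by p3 = False, p4 = False, p5 = False, p6 = True, p7 = False, p8 = False, p9 = True, p10 = True.
So p1 = False, p2 = True, p3 = False, p4 = False, p5 = False, p6 = True, p7 = False, p8 = False, p9 = True, p10 = True is a satisfying assignment.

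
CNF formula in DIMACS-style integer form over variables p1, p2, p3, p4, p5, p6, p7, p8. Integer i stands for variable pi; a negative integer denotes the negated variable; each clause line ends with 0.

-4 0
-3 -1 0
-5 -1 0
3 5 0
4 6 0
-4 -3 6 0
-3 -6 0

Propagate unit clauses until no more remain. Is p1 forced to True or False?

False

Unit clause (¬p4) sets p4 = False.
(p4 ∨ p6): since p4 = False, the clause reduces to (p6). p6 = True.
In (¬p6 ∨ ¬p3), ¬p6 is now false; ¬p3 must hold, so p3 = False.
In (p5 ∨ p3), p3 is now false; p5 must hold, so p5 = True.
From (¬p1 ∨ ¬p5) and p5 = True: p1 = False.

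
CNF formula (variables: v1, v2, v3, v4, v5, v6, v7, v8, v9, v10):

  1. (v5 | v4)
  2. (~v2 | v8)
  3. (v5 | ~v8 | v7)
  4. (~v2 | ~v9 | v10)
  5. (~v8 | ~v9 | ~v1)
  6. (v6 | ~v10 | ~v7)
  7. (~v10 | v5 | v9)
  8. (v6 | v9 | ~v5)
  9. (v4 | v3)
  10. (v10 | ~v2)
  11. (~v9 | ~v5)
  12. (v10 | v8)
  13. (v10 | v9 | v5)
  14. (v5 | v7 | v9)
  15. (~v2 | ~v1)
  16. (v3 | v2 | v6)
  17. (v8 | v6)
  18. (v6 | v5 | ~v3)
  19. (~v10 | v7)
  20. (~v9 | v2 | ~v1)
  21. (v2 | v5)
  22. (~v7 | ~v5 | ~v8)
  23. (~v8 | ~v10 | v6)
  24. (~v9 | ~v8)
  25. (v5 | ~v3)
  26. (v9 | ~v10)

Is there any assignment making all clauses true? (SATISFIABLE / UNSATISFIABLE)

SATISFIABLE

v4 occurs only positively in the remaining clauses — set v4 = True.
v6 occurs only positively in the remaining clauses — set v6 = True.
Try v1 = True.
  then v2 is forced to False.
  then v9 is forced to False.
  then v5 is forced to True.
  then v10 is forced to False.
  then v8 is forced to True.
  then v7 is forced to False.
v3 is now unconstrained; take v3 = False.
Every clause has at least one true literal under this assignment.
So v1=True, v2=False, v3=False, v4=True, v5=True, v6=True, v7=False, v8=True, v9=False, v10=False is a satisfying assignment.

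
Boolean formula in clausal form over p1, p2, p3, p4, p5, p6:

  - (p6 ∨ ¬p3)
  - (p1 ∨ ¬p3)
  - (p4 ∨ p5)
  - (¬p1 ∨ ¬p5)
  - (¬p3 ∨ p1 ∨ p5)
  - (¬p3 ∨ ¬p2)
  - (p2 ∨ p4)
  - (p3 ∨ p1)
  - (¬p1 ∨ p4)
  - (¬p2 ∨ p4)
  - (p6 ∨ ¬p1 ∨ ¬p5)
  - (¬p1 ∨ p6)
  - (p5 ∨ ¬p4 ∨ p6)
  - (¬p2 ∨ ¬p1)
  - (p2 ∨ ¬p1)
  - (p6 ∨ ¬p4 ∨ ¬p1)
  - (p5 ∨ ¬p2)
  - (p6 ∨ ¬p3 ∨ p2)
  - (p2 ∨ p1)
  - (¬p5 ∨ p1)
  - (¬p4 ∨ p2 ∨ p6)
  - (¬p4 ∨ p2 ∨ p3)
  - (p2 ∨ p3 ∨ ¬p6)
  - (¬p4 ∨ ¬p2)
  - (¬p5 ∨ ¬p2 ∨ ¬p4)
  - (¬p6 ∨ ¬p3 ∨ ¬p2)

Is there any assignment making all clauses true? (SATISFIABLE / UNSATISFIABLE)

UNSATISFIABLE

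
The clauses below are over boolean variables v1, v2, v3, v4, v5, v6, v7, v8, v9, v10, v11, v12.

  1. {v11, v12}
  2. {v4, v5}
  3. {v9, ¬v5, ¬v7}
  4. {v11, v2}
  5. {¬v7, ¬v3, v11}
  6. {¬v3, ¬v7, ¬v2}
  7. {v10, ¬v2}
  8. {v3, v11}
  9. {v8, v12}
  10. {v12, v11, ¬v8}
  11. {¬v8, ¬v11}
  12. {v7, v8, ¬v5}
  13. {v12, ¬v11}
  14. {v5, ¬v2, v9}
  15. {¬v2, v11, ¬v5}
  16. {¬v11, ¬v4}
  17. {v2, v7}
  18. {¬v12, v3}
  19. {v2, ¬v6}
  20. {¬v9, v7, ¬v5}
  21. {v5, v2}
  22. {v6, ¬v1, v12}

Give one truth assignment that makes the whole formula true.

v1=T  v2=T  v3=T  v4=T  v5=F  v6=T  v7=F  v8=T  v9=T  v10=T  v11=F  v12=T

Check each clause:
  1. {v12, v11} — v12 is true.
  2. {v5, v4} — v4 is true.
  3. {v9, ¬v5, ¬v7} — ¬v7 is true.
  4. {v2, v11} — v2 is true.
  5. {¬v3, ¬v7, v11} — ¬v7 is true.
  6. {¬v7, ¬v2, ¬v3} — ¬v7 is true.
  7. {v10, ¬v2} — v10 is true.
  8. {v3, v11} — v3 is true.
  9. {v12, v8} — v8 is true.
  10. {¬v8, v12, v11} — v12 is true.
  11. {¬v11, ¬v8} — ¬v11 is true.
  12. {¬v5, v8, v7} — v8 is true.
  13. {¬v11, v12} — v12 is true.
  14. {v9, ¬v2, v5} — v9 is true.
  15. {¬v5, v11, ¬v2} — ¬v5 is true.
  16. {¬v4, ¬v11} — ¬v11 is true.
  17. {v2, v7} — v2 is true.
  18. {v3, ¬v12} — v3 is true.
  19. {¬v6, v2} — v2 is true.
  20. {v7, ¬v9, ¬v5} — ¬v5 is true.
  21. {v5, v2} — v2 is true.
  22. {¬v1, v6, v12} — v12 is true.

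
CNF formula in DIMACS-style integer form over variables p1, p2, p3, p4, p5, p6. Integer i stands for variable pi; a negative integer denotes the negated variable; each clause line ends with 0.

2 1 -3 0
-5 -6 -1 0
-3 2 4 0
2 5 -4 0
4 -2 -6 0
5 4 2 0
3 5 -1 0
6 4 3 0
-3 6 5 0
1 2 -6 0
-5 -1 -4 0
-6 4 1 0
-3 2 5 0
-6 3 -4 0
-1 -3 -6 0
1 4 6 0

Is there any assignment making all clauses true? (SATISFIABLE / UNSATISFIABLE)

SATISFIABLE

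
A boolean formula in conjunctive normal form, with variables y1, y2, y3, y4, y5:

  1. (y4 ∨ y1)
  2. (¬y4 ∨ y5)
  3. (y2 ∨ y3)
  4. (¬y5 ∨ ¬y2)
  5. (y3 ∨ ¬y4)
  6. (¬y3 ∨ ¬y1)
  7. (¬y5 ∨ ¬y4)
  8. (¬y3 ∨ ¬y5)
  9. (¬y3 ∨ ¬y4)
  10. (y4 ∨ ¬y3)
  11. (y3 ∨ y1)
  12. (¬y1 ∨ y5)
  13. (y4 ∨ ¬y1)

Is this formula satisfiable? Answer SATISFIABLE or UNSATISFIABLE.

UNSATISFIABLE

y3 = True:
  propagation gives y1=False, y4=True; an empty clause results — contradiction.
y3 = False:
  propagation gives y2=True, y5=False, y4=False, y1=True; an empty clause results — contradiction.
Every branch closes, so no satisfying assignment exists.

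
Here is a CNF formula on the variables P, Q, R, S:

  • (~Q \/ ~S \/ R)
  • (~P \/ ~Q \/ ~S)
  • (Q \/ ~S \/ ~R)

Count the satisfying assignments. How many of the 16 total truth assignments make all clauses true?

11

Split on Q, then S.
  Q=T, S=T: remaining (P,R) ∈ {(F,T)} — 1.
  Q=T, S=F: remaining (P,R) ∈ {(F,F); (F,T); (T,F); (T,T)} — 4.
  Q=F, S=T: remaining (P,R) ∈ {(F,F); (T,F)} — 2.
  Q=F, S=F: remaining (P,R) ∈ {(F,F); (F,T); (T,F); (T,T)} — 4.
Total: 1 + 4 + 2 + 4 = 11.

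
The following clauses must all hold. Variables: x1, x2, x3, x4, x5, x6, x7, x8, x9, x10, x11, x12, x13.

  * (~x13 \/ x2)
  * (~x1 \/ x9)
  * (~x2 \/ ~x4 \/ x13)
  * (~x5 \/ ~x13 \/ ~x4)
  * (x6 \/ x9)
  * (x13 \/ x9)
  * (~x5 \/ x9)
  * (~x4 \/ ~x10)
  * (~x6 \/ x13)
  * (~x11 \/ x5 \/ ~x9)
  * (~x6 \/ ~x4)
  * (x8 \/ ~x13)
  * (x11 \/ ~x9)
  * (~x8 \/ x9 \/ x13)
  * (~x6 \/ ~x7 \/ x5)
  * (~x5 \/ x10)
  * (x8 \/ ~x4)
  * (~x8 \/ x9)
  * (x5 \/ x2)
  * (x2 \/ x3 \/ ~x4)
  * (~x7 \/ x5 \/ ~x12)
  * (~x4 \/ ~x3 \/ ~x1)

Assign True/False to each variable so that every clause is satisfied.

x1=True, x2=True, x3=True, x4=False, x5=True, x6=False, x7=True, x8=True, x9=True, x10=True, x11=True, x12=True, x13=False

Check each clause:
  1. (~x13 \/ x2) — x2 is true.
  2. (~x1 \/ x9) — x9 is true.
  3. (~x2 \/ ~x4 \/ x13) — ~x4 is true.
  4. (~x13 \/ ~x5 \/ ~x4) — ~x4 is true.
  5. (x6 \/ x9) — x9 is true.
  6. (x13 \/ x9) — x9 is true.
  7. (~x5 \/ x9) — x9 is true.
  8. (~x10 \/ ~x4) — ~x4 is true.
  9. (x13 \/ ~x6) — ~x6 is true.
  10. (~x9 \/ ~x11 \/ x5) — x5 is true.
  11. (~x6 \/ ~x4) — ~x6 is true.
  12. (~x13 \/ x8) — x8 is true.
  13. (x11 \/ ~x9) — x11 is true.
  14. (~x8 \/ x13 \/ x9) — x9 is true.
  15. (x5 \/ ~x7 \/ ~x6) — ~x6 is true.
  16. (~x5 \/ x10) — x10 is true.
  17. (x8 \/ ~x4) — x8 is true.
  18. (x9 \/ ~x8) — x9 is true.
  19. (x2 \/ x5) — x2 is true.
  20. (x3 \/ x2 \/ ~x4) — x2 is true.
  21. (~x12 \/ x5 \/ ~x7) — x5 is true.
  22. (~x4 \/ ~x3 \/ ~x1) — ~x4 is true.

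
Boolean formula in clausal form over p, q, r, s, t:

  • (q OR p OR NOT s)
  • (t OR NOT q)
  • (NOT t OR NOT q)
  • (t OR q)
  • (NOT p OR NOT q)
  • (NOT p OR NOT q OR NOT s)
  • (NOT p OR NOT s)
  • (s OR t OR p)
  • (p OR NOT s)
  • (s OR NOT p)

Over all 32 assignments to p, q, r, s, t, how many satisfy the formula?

The models are:
  p=0 q=0 r=0 s=0 t=1
  p=0 q=0 r=1 s=0 t=1
Count: 2.

2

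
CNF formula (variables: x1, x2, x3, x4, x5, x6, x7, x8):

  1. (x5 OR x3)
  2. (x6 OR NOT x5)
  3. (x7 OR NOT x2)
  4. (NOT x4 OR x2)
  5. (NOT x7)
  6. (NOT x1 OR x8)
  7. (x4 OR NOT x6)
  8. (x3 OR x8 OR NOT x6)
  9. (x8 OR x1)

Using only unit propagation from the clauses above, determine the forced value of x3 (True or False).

True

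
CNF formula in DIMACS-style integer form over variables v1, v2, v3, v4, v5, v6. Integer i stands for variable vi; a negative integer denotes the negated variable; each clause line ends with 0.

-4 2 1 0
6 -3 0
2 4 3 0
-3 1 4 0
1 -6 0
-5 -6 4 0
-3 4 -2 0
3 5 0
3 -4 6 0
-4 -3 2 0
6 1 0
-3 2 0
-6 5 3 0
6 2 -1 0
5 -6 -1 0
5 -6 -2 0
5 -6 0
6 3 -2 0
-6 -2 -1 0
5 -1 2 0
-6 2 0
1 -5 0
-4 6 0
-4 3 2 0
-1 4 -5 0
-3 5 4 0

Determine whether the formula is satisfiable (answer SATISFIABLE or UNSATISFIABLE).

v6 = True:
  propagation gives v1=True, v5=True, v4=True, v2=False; an empty clause results — contradiction.
v6 = False:
  propagation gives v3=False, v5=True, v4=False, v2=True; an empty clause results — contradiction.
Every branch closes, so no satisfying assignment exists.

UNSATISFIABLE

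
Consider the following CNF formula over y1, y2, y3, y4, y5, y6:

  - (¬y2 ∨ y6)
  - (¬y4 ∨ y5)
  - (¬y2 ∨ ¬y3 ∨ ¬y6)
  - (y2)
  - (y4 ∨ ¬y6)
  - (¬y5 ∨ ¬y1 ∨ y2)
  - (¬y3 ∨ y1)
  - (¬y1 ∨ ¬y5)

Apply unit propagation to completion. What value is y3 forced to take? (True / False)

(y2) stands alone — y2 = True.
(¬y2 ∨ y6) with y2 = True leaves only y6, so y6 = True.
(¬y3 ∨ ¬y6 ∨ ¬y2): since y6 = True, y2 = True, the clause reduces to (¬y3). y3 = False.

False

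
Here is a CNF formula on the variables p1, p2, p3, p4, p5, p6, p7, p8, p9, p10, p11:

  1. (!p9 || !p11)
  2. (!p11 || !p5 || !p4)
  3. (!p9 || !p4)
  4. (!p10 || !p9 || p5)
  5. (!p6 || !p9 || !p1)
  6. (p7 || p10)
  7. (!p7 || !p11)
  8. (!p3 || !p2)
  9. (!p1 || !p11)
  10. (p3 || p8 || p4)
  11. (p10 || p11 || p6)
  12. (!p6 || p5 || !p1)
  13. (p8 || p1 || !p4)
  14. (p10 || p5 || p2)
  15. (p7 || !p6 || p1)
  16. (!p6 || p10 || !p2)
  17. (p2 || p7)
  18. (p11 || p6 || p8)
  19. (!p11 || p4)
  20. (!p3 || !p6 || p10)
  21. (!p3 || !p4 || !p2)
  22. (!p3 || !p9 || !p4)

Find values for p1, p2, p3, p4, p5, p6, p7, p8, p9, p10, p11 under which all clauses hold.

p1 = False, p2 = False, p3 = True, p4 = False, p5 = False, p6 = True, p7 = True, p8 = False, p9 = False, p10 = True, p11 = False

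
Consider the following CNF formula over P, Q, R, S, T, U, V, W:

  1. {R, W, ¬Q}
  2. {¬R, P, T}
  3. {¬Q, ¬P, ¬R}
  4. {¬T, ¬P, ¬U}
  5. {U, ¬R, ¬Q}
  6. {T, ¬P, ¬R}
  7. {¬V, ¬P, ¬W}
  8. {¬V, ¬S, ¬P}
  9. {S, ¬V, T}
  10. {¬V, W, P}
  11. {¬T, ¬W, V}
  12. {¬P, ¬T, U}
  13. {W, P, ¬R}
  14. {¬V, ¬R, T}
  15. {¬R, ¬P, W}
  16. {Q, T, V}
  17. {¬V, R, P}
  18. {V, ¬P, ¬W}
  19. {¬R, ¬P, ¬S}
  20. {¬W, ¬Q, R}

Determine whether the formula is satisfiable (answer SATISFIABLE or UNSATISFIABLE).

Branch on P: take P = False.
Try Q = False.
Branch on R: take R = True.
  then T is forced to True.
  then W is forced to True.
  then V is forced to True.
S, U are now unconstrained; take S = False, U = True.
So P=False, Q=False, R=True, S=False, T=True, U=True, V=True, W=True is a satisfying assignment.

SATISFIABLE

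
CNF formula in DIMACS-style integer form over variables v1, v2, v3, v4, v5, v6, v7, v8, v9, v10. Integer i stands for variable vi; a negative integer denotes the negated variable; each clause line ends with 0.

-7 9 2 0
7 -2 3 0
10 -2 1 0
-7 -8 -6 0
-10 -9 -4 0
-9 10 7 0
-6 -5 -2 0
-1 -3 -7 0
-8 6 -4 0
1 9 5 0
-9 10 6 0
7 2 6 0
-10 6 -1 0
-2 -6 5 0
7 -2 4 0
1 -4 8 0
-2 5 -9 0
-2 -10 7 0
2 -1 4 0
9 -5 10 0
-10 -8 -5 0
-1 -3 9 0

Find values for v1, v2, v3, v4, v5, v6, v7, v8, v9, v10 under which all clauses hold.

Branch on v1: take v1 = True.
The remaining clauses are satisfied by v2 = False, v3 = False, v4 = True, v5 = False, v6 = True, v7 = False, v8 = True, v9 = False, v10 = True.
Every clause has at least one true literal under this assignment.
Check each clause:
  1. (v2 OR v9 OR NOT v7) — NOT v7 is true.
  2. (NOT v2 OR v3 OR v7) — NOT v2 is true.
  3. (v1 OR NOT v2 OR v10) — v1 is true.
  4. (NOT v7 OR NOT v6 OR NOT v8) — NOT v7 is true.
  5. (NOT v9 OR NOT v4 OR NOT v10) — NOT v9 is true.
  6. (NOT v9 OR v10 OR v7) — v10 is true.
  7. (NOT v5 OR NOT v6 OR NOT v2) — NOT v5 is true.
  8. (NOT v7 OR NOT v3 OR NOT v1) — NOT v7 is true.
  9. (v6 OR NOT v4 OR NOT v8) — v6 is true.
  10. (v1 OR v9 OR v5) — v1 is true.
  11. (v10 OR NOT v9 OR v6) — v10 is true.
  12. (v6 OR v2 OR v7) — v6 is true.
  13. (NOT v10 OR v6 OR NOT v1) — v6 is true.
  14. (NOT v2 OR v5 OR NOT v6) — NOT v2 is true.
  15. (NOT v2 OR v7 OR v4) — v4 is true.
  16. (v1 OR NOT v4 OR v8) — v8 is true.
  17. (v5 OR NOT v2 OR NOT v9) — NOT v2 is true.
  18. (NOT v10 OR v7 OR NOT v2) — NOT v2 is true.
  19. (NOT v1 OR v2 OR v4) — v4 is true.
  20. (v9 OR NOT v5 OR v10) — v10 is true.
  21. (NOT v8 OR NOT v10 OR NOT v5) — NOT v5 is true.
  22. (NOT v1 OR v9 OR NOT v3) — NOT v3 is true.

v1 = True  v2 = False  v3 = False  v4 = True  v5 = False  v6 = True  v7 = False  v8 = True  v9 = False  v10 = True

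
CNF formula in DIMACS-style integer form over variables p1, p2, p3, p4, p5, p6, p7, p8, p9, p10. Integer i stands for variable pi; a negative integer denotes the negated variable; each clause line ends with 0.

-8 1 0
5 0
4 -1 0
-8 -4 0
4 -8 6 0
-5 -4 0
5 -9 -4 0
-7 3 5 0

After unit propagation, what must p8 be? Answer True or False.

False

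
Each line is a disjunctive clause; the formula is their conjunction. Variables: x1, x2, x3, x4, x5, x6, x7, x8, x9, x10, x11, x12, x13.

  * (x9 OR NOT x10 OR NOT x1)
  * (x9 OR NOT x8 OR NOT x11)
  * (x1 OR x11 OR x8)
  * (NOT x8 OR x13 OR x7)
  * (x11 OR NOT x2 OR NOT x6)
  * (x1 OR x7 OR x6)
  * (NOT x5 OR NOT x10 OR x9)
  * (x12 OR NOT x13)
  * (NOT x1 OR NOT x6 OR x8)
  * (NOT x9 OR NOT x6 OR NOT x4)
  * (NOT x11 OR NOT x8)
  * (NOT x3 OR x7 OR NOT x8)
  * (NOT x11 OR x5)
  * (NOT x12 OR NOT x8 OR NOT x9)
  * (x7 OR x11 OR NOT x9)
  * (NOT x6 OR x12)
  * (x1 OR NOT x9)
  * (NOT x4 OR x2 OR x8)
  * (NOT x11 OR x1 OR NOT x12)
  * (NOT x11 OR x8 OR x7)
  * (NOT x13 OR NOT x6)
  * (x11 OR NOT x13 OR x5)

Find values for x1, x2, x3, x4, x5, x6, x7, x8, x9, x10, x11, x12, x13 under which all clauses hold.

x1=T, x2=T, x3=T, x4=T, x5=F, x6=F, x7=F, x8=F, x9=F, x10=F, x11=F, x12=F, x13=F

Pure literal: x10 appears only negated; assign x10 = False.
Try x1 = True.
For the remaining variables, x2 = True, x3 = True, x4 = True, x5 = False, x6 = False, x7 = False, x8 = False, x9 = False, x11 = False, x12 = False, x13 = False works.
Every clause has at least one true literal under this assignment.
Check each clause:
  1. (NOT x1 OR NOT x10 OR x9) — NOT x10 is true.
  2. (NOT x8 OR NOT x11 OR x9) — NOT x8 is true.
  3. (x1 OR x8 OR x11) — x1 is true.
  4. (x7 OR NOT x8 OR x13) — NOT x8 is true.
  5. (NOT x6 OR x11 OR NOT x2) — NOT x6 is true.
  6. (x6 OR x1 OR x7) — x1 is true.
  7. (x9 OR NOT x10 OR NOT x5) — NOT x5 is true.
  8. (NOT x13 OR x12) — NOT x13 is true.
  9. (NOT x1 OR NOT x6 OR x8) — NOT x6 is true.
  10. (NOT x6 OR NOT x4 OR NOT x9) — NOT x6 is true.
  11. (NOT x11 OR NOT x8) — NOT x8 is true.
  12. (x7 OR NOT x3 OR NOT x8) — NOT x8 is true.
  13. (NOT x11 OR x5) — NOT x11 is true.
  14. (NOT x9 OR NOT x12 OR NOT x8) — NOT x8 is true.
  15. (x11 OR NOT x9 OR x7) — NOT x9 is true.
  16. (x12 OR NOT x6) — NOT x6 is true.
  17. (NOT x9 OR x1) — x1 is true.
  18. (NOT x4 OR x2 OR x8) — x2 is true.
  19. (NOT x11 OR NOT x12 OR x1) — x1 is true.
  20. (NOT x11 OR x7 OR x8) — NOT x11 is true.
  21. (NOT x6 OR NOT x13) — NOT x6 is true.
  22. (x5 OR NOT x13 OR x11) — NOT x13 is true.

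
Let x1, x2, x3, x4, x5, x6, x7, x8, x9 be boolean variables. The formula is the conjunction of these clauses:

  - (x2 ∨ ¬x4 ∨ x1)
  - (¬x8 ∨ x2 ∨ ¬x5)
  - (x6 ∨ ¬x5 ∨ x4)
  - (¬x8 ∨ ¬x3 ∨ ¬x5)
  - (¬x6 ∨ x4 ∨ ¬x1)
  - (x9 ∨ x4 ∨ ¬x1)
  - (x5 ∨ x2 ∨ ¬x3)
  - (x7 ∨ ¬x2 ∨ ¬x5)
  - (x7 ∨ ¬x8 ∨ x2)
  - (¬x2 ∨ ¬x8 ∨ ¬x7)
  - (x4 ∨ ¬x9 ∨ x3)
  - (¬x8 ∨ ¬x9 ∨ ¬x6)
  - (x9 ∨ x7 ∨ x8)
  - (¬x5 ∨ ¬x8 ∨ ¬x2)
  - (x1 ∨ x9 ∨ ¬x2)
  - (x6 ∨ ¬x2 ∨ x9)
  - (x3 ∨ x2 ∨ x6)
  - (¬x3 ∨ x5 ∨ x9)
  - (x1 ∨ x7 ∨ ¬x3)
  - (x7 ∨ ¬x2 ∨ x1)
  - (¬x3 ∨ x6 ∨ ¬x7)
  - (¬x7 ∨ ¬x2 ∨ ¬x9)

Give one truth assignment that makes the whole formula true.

x1=True, x2=False, x3=True, x4=True, x5=True, x6=False, x7=False, x8=False, x9=True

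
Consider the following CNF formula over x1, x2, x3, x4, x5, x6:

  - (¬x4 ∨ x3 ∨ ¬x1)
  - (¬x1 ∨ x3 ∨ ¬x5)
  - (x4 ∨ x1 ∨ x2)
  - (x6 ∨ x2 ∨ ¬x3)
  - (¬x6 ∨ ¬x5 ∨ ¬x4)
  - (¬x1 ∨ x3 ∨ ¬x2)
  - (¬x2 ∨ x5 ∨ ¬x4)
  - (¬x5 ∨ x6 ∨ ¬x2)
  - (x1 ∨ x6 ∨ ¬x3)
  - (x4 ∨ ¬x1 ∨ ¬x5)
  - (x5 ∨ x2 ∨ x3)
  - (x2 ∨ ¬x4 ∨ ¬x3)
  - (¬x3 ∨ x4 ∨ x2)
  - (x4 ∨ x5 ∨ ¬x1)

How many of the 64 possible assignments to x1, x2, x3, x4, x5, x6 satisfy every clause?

6

Satisfying assignments:
  x1=F x2=F x3=F x4=T x5=T x6=F
  x1=F x2=T x3=F x4=F x5=F x6=F
  x1=F x2=T x3=F x4=F x5=F x6=T
  x1=F x2=T x3=F x4=F x5=T x6=T
  x1=F x2=T x3=T x4=F x5=F x6=T
  x1=F x2=T x3=T x4=F x5=T x6=T
That's 6 in total.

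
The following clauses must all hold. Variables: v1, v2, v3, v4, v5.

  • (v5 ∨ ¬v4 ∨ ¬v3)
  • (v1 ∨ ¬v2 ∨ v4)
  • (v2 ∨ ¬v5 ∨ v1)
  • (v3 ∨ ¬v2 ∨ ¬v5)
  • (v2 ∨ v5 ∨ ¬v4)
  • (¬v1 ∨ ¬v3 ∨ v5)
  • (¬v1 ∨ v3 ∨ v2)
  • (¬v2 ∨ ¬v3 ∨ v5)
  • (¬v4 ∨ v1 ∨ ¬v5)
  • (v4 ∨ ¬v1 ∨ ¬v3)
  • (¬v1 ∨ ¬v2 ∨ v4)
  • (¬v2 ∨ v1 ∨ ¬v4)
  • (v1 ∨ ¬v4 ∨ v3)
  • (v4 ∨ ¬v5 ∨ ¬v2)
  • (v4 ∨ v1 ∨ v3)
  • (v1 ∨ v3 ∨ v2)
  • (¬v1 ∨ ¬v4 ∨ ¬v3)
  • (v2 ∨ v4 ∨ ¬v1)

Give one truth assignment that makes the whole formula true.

v1 = F, v2 = F, v3 = T, v4 = F, v5 = F

Branch on v1: take v1 = False.
The remaining clauses are satisfied by v2 = False, v3 = True, v4 = False, v5 = False.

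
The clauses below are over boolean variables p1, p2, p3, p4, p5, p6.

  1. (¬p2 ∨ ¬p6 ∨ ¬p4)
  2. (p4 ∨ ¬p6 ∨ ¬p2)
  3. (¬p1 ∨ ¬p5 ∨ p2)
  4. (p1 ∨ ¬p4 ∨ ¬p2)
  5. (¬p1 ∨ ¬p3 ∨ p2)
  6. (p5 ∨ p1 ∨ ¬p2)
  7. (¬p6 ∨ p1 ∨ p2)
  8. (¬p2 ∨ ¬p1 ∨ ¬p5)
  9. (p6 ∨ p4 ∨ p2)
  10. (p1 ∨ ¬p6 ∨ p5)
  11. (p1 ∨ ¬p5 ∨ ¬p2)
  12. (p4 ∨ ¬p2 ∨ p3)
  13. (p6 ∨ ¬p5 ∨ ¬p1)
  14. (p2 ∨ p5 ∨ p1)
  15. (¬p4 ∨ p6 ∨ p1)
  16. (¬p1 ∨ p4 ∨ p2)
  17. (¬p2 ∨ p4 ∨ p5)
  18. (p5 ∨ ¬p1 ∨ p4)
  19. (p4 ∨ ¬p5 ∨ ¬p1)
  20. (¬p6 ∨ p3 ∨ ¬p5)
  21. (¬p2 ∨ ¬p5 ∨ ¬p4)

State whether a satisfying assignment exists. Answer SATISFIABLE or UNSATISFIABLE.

Try p1 = True.
For the remaining variables, p2 = True, p3 = False, p4 = True, p5 = False, p6 = False works.
Every clause has at least one true literal under this assignment.
So p1=True, p2=True, p3=False, p4=True, p5=False, p6=False is a satisfying assignment.

SATISFIABLE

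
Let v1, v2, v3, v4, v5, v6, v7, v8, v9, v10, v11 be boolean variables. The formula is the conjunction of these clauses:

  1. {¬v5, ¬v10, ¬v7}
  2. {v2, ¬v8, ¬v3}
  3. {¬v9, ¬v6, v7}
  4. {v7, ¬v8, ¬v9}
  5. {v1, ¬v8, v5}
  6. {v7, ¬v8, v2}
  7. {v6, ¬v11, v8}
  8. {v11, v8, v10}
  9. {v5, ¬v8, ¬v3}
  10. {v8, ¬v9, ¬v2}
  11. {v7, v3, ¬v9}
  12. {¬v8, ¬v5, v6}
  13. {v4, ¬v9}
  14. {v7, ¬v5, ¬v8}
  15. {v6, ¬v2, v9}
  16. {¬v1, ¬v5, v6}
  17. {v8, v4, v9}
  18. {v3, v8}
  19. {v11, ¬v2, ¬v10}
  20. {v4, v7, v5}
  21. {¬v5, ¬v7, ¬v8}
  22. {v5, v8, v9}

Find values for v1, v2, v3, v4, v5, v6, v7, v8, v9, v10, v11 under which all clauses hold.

v4 occurs only positively in the remaining clauses — set v4 = True.
Try v1 = True.
Branch on v2: take v2 = False.
Set v3 = True and propagate.
  then v8 is forced to False.
For the remaining variables, v5 = False, v6 = False, v7 = False, v9 = True, v10 = True, v11 = False works.

v1=T  v2=F  v3=T  v4=T  v5=F  v6=F  v7=F  v8=F  v9=T  v10=T  v11=F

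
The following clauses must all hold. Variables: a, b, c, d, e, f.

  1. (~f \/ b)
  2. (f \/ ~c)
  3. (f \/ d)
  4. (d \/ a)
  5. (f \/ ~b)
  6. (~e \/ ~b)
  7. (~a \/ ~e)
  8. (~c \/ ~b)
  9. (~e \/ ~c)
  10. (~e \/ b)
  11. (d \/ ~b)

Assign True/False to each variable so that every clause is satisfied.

a = 1  b = 0  c = 0  d = 1  e = 0  f = 0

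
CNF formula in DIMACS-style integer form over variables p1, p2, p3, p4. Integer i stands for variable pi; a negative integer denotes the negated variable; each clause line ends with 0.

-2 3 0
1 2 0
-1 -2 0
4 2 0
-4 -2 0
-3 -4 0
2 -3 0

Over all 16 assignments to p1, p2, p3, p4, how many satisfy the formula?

The models are:
  p1=0 p2=1 p3=1 p4=0
  p1=1 p2=0 p3=0 p4=1
That's 2 in total.

2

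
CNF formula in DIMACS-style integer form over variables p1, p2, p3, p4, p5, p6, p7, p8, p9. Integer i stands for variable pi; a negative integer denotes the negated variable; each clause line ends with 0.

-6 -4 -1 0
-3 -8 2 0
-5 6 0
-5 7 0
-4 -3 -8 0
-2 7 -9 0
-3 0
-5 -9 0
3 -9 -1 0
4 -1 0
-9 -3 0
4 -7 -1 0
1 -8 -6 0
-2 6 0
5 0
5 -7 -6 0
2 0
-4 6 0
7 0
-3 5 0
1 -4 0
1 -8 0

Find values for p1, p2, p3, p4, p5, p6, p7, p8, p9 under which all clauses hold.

The clause (~p3) is unit: p3 must be False.
(p5) is a unit clause, so p5 = True.
Unit propagation: (p6) forces p6 = True.
(p7) is a unit clause, so p7 = True.
The clause (~p9) is unit: p9 must be False.
The clause (p2) is unit: p2 must be True.
p8 occurs only negated in the remaining clauses — set p8 = False.
Set p1 = False and propagate.
  then p4 is forced to False.
Every clause has at least one true literal under this assignment.

p1=0  p2=1  p3=0  p4=0  p5=1  p6=1  p7=1  p8=0  p9=0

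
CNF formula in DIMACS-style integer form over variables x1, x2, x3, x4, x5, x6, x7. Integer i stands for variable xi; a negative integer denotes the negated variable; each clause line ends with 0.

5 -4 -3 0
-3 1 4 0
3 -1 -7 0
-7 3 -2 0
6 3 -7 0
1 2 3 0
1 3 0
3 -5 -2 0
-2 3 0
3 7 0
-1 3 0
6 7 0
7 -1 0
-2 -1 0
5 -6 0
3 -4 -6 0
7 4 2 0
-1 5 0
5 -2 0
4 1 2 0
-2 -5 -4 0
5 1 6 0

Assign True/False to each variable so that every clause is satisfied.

Branch on x1: take x1 = True.
  then x3 is forced to True.
  then x7 is forced to True.
  then x2 is forced to False.
  then x5 is forced to True.
x4, x6 are now unconstrained; take x4 = True, x6 = False.

x1 = True, x2 = False, x3 = True, x4 = True, x5 = True, x6 = False, x7 = True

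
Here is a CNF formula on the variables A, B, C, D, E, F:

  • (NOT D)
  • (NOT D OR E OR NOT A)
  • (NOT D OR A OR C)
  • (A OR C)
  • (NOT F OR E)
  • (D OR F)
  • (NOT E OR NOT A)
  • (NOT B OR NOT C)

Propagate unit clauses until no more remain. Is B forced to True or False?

Unit clause (NOT D) sets D = False.
(F OR D): since D = False, the clause reduces to (F). F = True.
(E OR NOT F): since F = True, the clause reduces to (E). E = True.
From (NOT A OR NOT E) and E = True: A = False.
From (C OR A) and A = False: C = True.
From (NOT B OR NOT C) and C = True: B = False.

False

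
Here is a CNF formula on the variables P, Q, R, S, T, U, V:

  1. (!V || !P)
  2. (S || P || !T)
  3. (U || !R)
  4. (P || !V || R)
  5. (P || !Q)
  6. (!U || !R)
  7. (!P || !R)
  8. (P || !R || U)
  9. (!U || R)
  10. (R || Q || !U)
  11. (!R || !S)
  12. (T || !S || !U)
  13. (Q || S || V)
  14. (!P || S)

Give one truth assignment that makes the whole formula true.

P = True, Q = True, R = False, S = True, T = True, U = False, V = False

Try P = True.
  then V is forced to False.
  then R is forced to False.
  then U is forced to False.
  then S is forced to True.
Q, T are now unconstrained; take Q = True, T = True.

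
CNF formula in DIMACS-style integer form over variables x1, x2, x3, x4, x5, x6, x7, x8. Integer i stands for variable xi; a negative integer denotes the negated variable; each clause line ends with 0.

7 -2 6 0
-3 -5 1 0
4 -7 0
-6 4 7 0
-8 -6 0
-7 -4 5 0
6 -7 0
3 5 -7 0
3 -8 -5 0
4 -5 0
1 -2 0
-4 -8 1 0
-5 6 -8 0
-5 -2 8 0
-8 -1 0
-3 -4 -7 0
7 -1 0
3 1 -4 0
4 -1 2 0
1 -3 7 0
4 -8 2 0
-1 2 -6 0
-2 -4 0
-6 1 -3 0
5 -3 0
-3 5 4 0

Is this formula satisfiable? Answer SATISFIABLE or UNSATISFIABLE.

Set x1 = False and propagate.
  then x2 is forced to False.
Try x3 = False.
  then x4 is forced to False.
  then x7 is forced to False.
  then x6 is forced to False.
  then x5 is forced to False.
  then x8 is forced to False.
So x1=0, x2=0, x3=0, x4=0, x5=0, x6=0, x7=0, x8=0 is a satisfying assignment.

SATISFIABLE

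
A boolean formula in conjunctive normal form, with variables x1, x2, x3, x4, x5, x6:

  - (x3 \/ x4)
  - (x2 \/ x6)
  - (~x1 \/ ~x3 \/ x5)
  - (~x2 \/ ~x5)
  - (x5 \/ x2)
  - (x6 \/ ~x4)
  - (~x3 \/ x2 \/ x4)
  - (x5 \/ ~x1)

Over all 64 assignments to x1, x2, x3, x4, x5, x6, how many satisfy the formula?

8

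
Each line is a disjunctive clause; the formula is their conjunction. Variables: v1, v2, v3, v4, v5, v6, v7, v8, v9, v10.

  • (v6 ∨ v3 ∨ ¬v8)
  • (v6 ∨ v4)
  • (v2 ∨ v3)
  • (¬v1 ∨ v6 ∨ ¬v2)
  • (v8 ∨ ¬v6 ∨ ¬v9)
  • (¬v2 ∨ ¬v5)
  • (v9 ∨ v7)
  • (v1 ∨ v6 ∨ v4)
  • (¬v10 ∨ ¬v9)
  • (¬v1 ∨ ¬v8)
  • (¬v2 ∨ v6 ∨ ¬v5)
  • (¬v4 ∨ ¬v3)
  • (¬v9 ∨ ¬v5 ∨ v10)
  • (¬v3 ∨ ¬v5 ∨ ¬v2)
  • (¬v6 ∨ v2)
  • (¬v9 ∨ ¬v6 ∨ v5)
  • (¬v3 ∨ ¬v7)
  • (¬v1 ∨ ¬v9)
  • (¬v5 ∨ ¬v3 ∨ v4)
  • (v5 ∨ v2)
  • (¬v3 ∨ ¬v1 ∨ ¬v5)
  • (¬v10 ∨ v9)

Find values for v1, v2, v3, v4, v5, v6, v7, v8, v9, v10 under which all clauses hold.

Set v1 = True and propagate.
  then v8 is forced to False.
  then v9 is forced to False.
  then v7 is forced to True.
  then v3 is forced to False.
  then v2 is forced to True.
  then v6 is forced to True.
  then v5 is forced to False.
  then v10 is forced to False.
v4 is now unconstrained; take v4 = False.

v1=1, v2=1, v3=0, v4=0, v5=0, v6=1, v7=1, v8=0, v9=0, v10=0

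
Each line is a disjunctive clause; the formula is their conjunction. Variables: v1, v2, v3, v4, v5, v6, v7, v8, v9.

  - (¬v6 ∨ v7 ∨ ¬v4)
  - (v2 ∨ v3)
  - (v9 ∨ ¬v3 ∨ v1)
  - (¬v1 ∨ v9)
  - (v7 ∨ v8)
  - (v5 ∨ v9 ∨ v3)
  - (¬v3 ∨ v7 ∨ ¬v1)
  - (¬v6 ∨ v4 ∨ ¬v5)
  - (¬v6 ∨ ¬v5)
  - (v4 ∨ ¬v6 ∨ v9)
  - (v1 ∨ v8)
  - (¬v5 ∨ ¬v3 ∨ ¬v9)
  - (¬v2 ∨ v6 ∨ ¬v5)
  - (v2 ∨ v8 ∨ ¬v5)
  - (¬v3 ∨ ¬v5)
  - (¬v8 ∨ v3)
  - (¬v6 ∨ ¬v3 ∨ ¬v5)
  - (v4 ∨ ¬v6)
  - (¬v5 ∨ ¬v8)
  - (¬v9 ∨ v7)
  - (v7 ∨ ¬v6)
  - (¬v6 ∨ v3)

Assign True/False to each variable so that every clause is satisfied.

v1=F, v2=F, v3=T, v4=F, v5=F, v6=F, v7=T, v8=T, v9=T

Check each clause:
  1. (¬v6 ∨ ¬v4 ∨ v7) — ¬v6 is true.
  2. (v2 ∨ v3) — v3 is true.
  3. (¬v3 ∨ v1 ∨ v9) — v9 is true.
  4. (¬v1 ∨ v9) — v9 is true.
  5. (v7 ∨ v8) — v8 is true.
  6. (v3 ∨ v9 ∨ v5) — v9 is true.
  7. (¬v1 ∨ ¬v3 ∨ v7) — ¬v1 is true.
  8. (v4 ∨ ¬v6 ∨ ¬v5) — ¬v6 is true.
  9. (¬v5 ∨ ¬v6) — ¬v6 is true.
  10. (v9 ∨ v4 ∨ ¬v6) — v9 is true.
  11. (v1 ∨ v8) — v8 is true.
  12. (¬v5 ∨ ¬v3 ∨ ¬v9) — ¬v5 is true.
  13. (¬v2 ∨ v6 ∨ ¬v5) — ¬v5 is true.
  14. (¬v5 ∨ v2 ∨ v8) — v8 is true.
  15. (¬v5 ∨ ¬v3) — ¬v5 is true.
  16. (v3 ∨ ¬v8) — v3 is true.
  17. (¬v5 ∨ ¬v3 ∨ ¬v6) — ¬v6 is true.
  18. (v4 ∨ ¬v6) — ¬v6 is true.
  19. (¬v8 ∨ ¬v5) — ¬v5 is true.
  20. (¬v9 ∨ v7) — v7 is true.
  21. (v7 ∨ ¬v6) — ¬v6 is true.
  22. (¬v6 ∨ v3) — ¬v6 is true.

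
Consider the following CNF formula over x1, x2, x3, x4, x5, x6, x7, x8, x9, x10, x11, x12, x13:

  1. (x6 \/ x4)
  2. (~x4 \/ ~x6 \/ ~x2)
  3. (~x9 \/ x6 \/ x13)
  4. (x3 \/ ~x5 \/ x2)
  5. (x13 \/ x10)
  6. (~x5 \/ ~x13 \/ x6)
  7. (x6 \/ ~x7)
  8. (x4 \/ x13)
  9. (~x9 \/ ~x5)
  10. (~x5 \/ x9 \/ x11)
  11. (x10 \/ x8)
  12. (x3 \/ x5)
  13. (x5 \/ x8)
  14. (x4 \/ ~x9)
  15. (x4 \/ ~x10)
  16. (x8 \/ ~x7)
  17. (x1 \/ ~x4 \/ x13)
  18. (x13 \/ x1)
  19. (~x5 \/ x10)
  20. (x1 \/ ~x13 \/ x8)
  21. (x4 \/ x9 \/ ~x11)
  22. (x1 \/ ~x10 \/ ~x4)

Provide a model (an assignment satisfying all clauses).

x1=True, x2=False, x3=True, x4=True, x5=False, x6=True, x7=True, x8=True, x9=False, x10=True, x11=True, x12=True, x13=True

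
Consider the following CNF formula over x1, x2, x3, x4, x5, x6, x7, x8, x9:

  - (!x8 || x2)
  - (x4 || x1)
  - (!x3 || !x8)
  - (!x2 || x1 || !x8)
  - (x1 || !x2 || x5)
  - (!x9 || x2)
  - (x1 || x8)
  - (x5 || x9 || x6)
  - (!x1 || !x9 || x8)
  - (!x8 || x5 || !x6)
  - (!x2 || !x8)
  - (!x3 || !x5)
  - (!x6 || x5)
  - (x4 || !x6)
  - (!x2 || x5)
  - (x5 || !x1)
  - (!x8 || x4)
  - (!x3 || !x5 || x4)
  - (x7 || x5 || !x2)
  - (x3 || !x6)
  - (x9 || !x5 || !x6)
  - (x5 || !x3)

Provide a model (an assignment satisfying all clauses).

x1=1, x2=0, x3=0, x4=1, x5=1, x6=0, x7=1, x8=0, x9=0

x4 occurs only positively in the remaining clauses — set x4 = True.
x7 occurs only positively in the remaining clauses — set x7 = True.
Set x1 = True and propagate.
  then x5 is forced to True.
  then x3 is forced to False.
  then x6 is forced to False.
The remaining clauses are satisfied by x2 = False, x8 = False, x9 = False.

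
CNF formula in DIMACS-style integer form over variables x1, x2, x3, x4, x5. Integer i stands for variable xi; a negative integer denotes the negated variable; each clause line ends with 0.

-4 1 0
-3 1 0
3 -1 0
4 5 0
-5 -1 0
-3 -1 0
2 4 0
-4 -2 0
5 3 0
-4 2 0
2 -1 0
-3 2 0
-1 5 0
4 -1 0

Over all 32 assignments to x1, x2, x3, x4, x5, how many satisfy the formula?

1

The models are:
  x1=0 x2=1 x3=0 x4=0 x5=1
That's 1 in total.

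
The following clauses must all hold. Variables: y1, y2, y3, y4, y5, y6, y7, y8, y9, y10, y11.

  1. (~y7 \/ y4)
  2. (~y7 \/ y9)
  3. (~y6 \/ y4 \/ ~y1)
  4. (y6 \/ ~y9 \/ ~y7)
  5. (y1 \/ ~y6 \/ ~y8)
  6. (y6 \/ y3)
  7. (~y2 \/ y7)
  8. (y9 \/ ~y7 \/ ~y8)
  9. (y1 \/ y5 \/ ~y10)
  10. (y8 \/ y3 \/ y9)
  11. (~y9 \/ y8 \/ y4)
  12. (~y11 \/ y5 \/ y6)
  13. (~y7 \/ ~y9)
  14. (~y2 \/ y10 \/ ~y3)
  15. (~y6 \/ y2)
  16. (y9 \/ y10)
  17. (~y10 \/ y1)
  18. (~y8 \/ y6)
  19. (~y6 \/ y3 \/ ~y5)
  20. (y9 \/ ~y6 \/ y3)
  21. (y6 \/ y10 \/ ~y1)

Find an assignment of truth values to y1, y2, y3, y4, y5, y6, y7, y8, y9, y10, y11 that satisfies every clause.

Pure literal: y4 appears only positively; assign y4 = True.
Pure literal: y11 appears only negated; assign y11 = False.
Set y1 = True and propagate.
Set y2 = False and propagate.
  then y6 is forced to False.
  then y3 is forced to True.
  then y8 is forced to False.
  then y10 is forced to True.
Branch on y7: take y7 = False.
y5, y9 are now unconstrained; take y5 = True, y9 = False.

y1 = True, y2 = False, y3 = True, y4 = True, y5 = True, y6 = False, y7 = False, y8 = False, y9 = False, y10 = True, y11 = False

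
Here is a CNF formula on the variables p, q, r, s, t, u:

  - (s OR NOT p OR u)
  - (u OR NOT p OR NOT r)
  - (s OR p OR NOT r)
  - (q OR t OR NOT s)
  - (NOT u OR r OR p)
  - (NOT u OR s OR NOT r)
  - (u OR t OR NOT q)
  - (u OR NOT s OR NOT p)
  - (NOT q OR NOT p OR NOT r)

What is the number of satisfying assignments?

Split on p, then u.
  p=T, u=T: 8 of the 16 assignments to (q,r,s,t) work.
  p=T, u=F: a clause becomes empty — 0.
  p=F, u=T: remaining (q,r,s,t) ∈ {(F,T,T,T); (T,T,T,F); (T,T,T,T)} — 3.
  p=F, u=F: 7 of the 16 assignments to (q,r,s,t) work.
Total: 8 + 0 + 3 + 7 = 18.

18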